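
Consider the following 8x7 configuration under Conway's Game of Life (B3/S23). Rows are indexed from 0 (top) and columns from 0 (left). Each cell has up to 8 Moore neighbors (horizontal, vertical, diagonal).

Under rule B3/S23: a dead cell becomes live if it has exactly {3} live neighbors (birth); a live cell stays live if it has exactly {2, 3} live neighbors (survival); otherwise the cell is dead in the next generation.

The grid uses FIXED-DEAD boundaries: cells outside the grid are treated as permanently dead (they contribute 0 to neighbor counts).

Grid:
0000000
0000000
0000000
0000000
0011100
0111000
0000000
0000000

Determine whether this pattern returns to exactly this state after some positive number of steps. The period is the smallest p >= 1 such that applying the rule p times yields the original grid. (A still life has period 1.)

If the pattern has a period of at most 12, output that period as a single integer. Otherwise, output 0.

Answer: 2

Derivation:
Simulating and comparing each generation to the original:
Gen 0 (original, given above): 6 live cells
Gen 1: 6 live cells, differs from original
Gen 2: 6 live cells, MATCHES original -> period = 2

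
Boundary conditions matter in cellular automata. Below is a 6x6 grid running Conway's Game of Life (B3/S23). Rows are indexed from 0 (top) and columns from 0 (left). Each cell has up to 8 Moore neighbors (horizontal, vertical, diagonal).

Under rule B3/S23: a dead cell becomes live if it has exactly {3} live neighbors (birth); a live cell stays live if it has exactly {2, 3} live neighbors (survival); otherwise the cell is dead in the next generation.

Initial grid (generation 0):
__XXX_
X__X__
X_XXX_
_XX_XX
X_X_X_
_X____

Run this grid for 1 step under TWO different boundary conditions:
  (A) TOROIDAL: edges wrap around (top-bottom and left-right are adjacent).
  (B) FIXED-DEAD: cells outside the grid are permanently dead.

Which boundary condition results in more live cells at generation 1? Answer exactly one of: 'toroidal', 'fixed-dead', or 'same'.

Answer: fixed-dead

Derivation:
Under TOROIDAL boundary, generation 1:
_XXXX_
______
X_____
______
X_X_X_
_X__XX
Population = 11

Under FIXED-DEAD boundary, generation 1:
__XXX_
______
X____X
X____X
X_X_XX
_X____
Population = 12

Comparison: toroidal=11, fixed-dead=12 -> fixed-dead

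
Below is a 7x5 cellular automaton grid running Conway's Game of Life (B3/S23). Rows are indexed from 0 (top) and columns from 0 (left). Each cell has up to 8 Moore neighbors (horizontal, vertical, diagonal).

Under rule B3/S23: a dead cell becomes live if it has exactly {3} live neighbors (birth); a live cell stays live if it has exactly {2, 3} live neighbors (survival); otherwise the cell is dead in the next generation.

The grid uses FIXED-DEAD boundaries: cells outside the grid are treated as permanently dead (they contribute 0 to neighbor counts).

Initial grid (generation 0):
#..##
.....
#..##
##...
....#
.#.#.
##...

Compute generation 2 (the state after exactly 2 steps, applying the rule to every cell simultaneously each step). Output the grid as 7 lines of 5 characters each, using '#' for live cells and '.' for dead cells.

Simulating step by step:
Generation 0 (given above): 13 live cells
Generation 1: 15 live cells
.....
.....
##...
##.##
###..
###..
###..
Generation 2: 7 live cells
(generation 2 grid is the final answer)

Answer: .....
.....
###..
...#.
.....
...#.
#.#..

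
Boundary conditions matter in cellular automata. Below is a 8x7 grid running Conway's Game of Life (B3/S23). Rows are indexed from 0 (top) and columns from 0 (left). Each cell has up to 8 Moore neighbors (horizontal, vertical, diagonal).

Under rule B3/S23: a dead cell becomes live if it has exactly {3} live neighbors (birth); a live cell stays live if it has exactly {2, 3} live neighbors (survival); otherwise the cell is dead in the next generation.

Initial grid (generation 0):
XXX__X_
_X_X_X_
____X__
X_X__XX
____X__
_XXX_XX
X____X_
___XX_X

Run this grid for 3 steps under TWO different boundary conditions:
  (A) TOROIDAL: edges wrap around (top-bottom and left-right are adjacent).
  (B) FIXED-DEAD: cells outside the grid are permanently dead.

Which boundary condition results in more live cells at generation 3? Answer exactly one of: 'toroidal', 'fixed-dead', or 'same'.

Under TOROIDAL boundary, generation 3:
__X__XX
____X__
X_____X
XX_____
_X_XX__
__XXXXX
_______
___XX_X
Population = 19

Under FIXED-DEAD boundary, generation 3:
___XX__
X_XXXX_
_______
_______
__XXXX_
_X_XXXX
_X_X_X_
_______
Population = 19

Comparison: toroidal=19, fixed-dead=19 -> same

Answer: same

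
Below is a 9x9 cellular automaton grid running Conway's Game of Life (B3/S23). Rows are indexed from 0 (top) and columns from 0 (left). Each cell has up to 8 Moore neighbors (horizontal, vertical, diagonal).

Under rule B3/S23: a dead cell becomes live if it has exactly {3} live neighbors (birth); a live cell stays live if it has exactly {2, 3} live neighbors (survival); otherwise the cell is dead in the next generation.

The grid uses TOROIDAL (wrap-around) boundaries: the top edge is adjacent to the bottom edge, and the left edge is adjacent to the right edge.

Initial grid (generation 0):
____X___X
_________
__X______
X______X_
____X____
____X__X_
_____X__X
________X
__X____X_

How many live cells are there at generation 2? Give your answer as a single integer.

Simulating step by step:
Generation 0 (given above): 13 live cells
Generation 1: 9 live cells
_________
_________
_________
_________
________X
____XX___
_______XX
_______XX
_______XX
Generation 2: 9 live cells
_________
_________
_________
_________
_________
_______XX
______XXX
X_____X__
_______XX
Population at generation 2: 9

Answer: 9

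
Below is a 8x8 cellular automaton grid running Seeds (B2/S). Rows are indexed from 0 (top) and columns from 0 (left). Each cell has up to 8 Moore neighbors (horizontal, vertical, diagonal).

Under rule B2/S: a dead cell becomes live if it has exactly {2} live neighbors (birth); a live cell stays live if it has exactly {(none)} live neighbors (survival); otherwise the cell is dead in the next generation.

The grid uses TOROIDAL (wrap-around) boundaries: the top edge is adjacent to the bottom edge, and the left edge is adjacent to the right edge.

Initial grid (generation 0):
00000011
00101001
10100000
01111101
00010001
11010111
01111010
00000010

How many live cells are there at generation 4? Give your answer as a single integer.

Answer: 23

Derivation:
Simulating step by step:
Generation 0 (given above): 27 live cells
Generation 1: 6 live cells
10010000
00000100
00000000
00000000
00000000
00000000
00000000
11001000
Generation 2: 9 live cells
00100101
00001000
00000000
00000000
00000000
00000000
11000000
00110001
Generation 3: 10 live cells
11000000
00010110
00000000
00000000
00000000
11000000
00010001
00001000
Generation 4: 23 live cells
00110011
11101001
00001110
00000000
11000000
00100001
01101000
01110001
Population at generation 4: 23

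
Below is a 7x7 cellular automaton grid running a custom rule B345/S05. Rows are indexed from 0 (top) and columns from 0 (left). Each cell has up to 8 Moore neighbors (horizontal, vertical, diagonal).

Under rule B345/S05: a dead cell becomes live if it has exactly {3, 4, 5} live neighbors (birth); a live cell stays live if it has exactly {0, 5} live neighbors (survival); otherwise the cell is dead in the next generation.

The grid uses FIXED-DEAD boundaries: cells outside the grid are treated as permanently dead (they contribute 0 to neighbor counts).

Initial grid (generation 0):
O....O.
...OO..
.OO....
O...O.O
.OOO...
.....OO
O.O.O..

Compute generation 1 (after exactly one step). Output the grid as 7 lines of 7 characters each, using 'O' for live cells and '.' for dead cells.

Answer: O...O..
.OO....
...OOO.
.OOO..O
....OOO
.OOOO..
O.O..O.

Derivation:
Simulating step by step:
Generation 0 (given above): 17 live cells
Generation 1: 21 live cells
(generation 1 grid is the final answer)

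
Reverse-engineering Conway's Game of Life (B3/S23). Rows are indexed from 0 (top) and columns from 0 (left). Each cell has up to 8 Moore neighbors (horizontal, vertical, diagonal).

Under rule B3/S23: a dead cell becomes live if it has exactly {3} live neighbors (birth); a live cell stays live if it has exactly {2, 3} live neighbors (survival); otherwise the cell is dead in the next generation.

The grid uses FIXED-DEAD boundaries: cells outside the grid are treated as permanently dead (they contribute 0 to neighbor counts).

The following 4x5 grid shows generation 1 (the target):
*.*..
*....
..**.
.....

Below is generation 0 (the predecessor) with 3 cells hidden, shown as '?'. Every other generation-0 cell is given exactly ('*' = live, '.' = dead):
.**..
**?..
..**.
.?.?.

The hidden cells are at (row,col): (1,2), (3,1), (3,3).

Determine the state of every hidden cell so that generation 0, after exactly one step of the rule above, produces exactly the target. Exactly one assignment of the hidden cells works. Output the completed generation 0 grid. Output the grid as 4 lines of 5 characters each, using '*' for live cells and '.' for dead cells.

Answer: .**..
***..
..**.
.....

Derivation:
Hidden generation-0 cells (in order): (1,2), (3,1), (3,3).
A hidden cell only influences target cells in its own 3x3 neighborhood. Try each of the 2^3 = 8 assignments, step the completed generation 0 forward once under B3/S23, and compare with the target:
  (1,2)=. (3,1)=. (3,3)=. -> step gives (0,1)='*' but target has '.' -> reject
  (1,2)=. (3,1)=. (3,3)=* -> step gives (0,1)='*' but target has '.' -> reject
  (1,2)=. (3,1)=* (3,3)=. -> step gives (0,1)='*' but target has '.' -> reject
  (1,2)=. (3,1)=* (3,3)=* -> step gives (0,1)='*' but target has '.' -> reject
  (1,2)=* (3,1)=. (3,3)=. -> step reproduces the target at every cell -> ACCEPT
  (1,2)=* (3,1)=. (3,3)=* -> step gives (2,2)='.' but target has '*' -> reject
  (1,2)=* (3,1)=* (3,3)=. -> step gives (2,0)='*' but target has '.' -> reject
  (1,2)=* (3,1)=* (3,3)=* -> step gives (2,0)='*' but target has '.' -> reject
Unique solution: (1,2)=live, (3,1)=dead, (3,3)=dead.
Check: live-neighbor counts of every cell in the completed generation 0:
34320
25541
24321
01221
Applying B3/S23 to generation 0 with these counts gives:
*.*..
*....
..**.
.....
which matches the target exactly.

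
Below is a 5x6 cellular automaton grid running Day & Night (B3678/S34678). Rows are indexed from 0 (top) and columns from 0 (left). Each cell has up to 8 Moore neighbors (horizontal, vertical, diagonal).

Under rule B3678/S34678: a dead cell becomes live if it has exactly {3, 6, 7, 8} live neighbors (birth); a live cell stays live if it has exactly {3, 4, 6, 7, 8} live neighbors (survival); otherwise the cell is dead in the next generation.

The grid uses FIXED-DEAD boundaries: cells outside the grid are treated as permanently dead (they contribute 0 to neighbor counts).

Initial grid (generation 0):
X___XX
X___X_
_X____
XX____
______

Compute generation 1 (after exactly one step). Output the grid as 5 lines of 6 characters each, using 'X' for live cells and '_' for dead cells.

Simulating step by step:
Generation 0 (given above): 8 live cells
Generation 1: 3 live cells
(generation 1 grid is the final answer)

Answer: ______
_X___X
_X____
______
______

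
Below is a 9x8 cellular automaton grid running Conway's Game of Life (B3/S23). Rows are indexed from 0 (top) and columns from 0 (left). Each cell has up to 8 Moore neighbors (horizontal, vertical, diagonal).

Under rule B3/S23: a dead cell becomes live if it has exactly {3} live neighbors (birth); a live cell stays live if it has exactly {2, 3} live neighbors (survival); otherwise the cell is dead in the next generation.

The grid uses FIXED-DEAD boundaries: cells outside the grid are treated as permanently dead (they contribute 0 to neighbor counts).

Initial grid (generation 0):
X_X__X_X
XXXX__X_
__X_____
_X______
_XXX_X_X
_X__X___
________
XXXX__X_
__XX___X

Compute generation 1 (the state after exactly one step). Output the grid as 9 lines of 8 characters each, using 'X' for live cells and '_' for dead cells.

Simulating step by step:
Generation 0 (given above): 26 live cells
Generation 1: 23 live cells
(generation 1 grid is the final answer)

Answer: X_XX__X_
X__X__X_
X__X____
_X_X____
XX_XX___
_X_XX___
X__X____
_X_X____
___X____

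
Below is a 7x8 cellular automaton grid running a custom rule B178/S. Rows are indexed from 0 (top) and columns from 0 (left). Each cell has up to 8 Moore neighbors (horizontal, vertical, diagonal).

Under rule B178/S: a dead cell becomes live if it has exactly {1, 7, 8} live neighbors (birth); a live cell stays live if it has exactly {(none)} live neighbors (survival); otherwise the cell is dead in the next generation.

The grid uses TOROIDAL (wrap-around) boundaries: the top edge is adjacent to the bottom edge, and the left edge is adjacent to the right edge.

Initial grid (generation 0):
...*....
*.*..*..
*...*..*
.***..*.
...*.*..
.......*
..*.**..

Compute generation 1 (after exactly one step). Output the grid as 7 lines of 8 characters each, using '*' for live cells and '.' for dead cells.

Answer: *......*
........
........
........
........
**......
**.....*

Derivation:
Simulating step by step:
Generation 0 (given above): 17 live cells
Generation 1: 7 live cells
(generation 1 grid is the final answer)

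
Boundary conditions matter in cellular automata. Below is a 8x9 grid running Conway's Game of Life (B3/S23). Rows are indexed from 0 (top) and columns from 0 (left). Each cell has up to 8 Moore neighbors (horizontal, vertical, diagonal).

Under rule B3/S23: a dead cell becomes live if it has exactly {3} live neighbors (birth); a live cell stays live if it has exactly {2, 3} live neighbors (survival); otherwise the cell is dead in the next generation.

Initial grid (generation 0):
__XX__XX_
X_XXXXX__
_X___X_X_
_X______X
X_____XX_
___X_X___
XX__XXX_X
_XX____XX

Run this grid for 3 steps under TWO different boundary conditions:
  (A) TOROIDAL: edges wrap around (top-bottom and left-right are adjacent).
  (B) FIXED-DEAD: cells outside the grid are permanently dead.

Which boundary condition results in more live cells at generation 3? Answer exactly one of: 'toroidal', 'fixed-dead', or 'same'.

Under TOROIDAL boundary, generation 3:
________X
_______XX
XXX____XX
_XX______
___X_____
____XX__X
X____X___
_XX__X___
Population = 19

Under FIXED-DEAD boundary, generation 3:
_________
X________
__X______
X_X______
___X_____
_XX_X____
X___X____
__XXX____
Population = 13

Comparison: toroidal=19, fixed-dead=13 -> toroidal

Answer: toroidal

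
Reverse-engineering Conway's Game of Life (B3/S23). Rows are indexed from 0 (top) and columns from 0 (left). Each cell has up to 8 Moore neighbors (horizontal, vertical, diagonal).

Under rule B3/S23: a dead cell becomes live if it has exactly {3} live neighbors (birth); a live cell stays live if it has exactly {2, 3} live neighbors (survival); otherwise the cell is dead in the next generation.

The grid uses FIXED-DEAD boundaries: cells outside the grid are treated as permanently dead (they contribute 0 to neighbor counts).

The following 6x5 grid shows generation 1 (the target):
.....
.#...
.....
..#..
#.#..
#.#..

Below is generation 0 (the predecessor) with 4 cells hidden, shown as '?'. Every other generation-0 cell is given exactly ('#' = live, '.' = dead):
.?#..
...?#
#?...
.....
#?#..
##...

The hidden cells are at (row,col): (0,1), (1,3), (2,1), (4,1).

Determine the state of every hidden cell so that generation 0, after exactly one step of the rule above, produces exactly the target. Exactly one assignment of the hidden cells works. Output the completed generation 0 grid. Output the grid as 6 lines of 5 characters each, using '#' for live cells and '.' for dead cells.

Hidden generation-0 cells (in order): (0,1), (1,3), (2,1), (4,1).
A hidden cell only influences target cells in its own 3x3 neighborhood. Try each of the 2^4 = 16 assignments, step the completed generation 0 forward once under B3/S23, and compare with the target:
  (0,1)=. (1,3)=. (2,1)=. (4,1)=. -> step gives (1,1)='.' but target has '#' -> reject
  (0,1)=. (1,3)=. (2,1)=. (4,1)=# -> step gives (1,1)='.' but target has '#' -> reject
  (0,1)=. (1,3)=. (2,1)=# (4,1)=. -> step gives (3,0)='#' but target has '.' -> reject
  (0,1)=. (1,3)=. (2,1)=# (4,1)=# -> step reproduces the target at every cell -> ACCEPT
  (0,1)=. (1,3)=# (2,1)=. (4,1)=. -> step gives (0,3)='#' but target has '.' -> reject
  (0,1)=. (1,3)=# (2,1)=. (4,1)=# -> step gives (0,3)='#' but target has '.' -> reject
  (0,1)=. (1,3)=# (2,1)=# (4,1)=. -> step gives (0,3)='#' but target has '.' -> reject
  (0,1)=. (1,3)=# (2,1)=# (4,1)=# -> step gives (0,3)='#' but target has '.' -> reject
  (0,1)=# (1,3)=. (2,1)=. (4,1)=. -> step gives (3,1)='#' but target has '.' -> reject
  (0,1)=# (1,3)=. (2,1)=. (4,1)=# -> step gives (3,0)='#' but target has '.' -> reject
  (0,1)=# (1,3)=. (2,1)=# (4,1)=. -> step gives (1,0)='#' but target has '.' -> reject
  (0,1)=# (1,3)=. (2,1)=# (4,1)=# -> step gives (1,0)='#' but target has '.' -> reject
  (0,1)=# (1,3)=# (2,1)=. (4,1)=. -> step gives (0,2)='#' but target has '.' -> reject
  (0,1)=# (1,3)=# (2,1)=. (4,1)=# -> step gives (0,2)='#' but target has '.' -> reject
  (0,1)=# (1,3)=# (2,1)=# (4,1)=. -> step gives (0,2)='#' but target has '.' -> reject
  (0,1)=# (1,3)=# (2,1)=# (4,1)=# -> step gives (0,2)='#' but target has '.' -> reject
Unique solution: (0,1)=dead, (1,3)=dead, (2,1)=live, (4,1)=live.
Check: live-neighbor counts of every cell in the completed generation 0:
01021
23220
11111
45310
34210
34310
Applying B3/S23 to generation 0 with these counts gives:
.....
.#...
.....
..#..
#.#..
#.#..
which matches the target exactly.

Answer: ..#..
....#
##...
.....
###..
##...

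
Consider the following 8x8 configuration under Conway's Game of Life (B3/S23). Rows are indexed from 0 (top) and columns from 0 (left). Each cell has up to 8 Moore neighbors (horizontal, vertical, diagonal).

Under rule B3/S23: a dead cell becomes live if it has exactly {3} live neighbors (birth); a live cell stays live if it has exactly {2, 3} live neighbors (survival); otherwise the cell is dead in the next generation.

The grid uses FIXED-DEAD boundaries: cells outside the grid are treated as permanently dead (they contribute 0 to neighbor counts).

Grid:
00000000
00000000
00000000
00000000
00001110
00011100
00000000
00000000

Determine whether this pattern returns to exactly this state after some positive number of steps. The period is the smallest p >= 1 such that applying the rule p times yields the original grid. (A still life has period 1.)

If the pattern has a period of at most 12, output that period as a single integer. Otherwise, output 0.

Simulating and comparing each generation to the original:
Gen 0 (original, given above): 6 live cells
Gen 1: 6 live cells, differs from original
Gen 2: 6 live cells, MATCHES original -> period = 2

Answer: 2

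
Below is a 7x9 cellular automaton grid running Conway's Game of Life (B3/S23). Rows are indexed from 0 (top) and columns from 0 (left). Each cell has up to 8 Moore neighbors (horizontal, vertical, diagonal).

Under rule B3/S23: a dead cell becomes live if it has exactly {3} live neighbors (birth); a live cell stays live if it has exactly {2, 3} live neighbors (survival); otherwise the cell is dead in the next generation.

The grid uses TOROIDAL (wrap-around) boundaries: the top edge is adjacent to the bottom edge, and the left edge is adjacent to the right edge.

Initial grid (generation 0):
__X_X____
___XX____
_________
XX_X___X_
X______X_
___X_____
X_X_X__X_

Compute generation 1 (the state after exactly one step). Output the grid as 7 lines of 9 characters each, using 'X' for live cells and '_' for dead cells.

Answer: _XX_XX___
___XX____
__XXX____
XX_______
XXX______
_X_X_____
_XX_X____

Derivation:
Simulating step by step:
Generation 0 (given above): 15 live cells
Generation 1: 19 live cells
(generation 1 grid is the final answer)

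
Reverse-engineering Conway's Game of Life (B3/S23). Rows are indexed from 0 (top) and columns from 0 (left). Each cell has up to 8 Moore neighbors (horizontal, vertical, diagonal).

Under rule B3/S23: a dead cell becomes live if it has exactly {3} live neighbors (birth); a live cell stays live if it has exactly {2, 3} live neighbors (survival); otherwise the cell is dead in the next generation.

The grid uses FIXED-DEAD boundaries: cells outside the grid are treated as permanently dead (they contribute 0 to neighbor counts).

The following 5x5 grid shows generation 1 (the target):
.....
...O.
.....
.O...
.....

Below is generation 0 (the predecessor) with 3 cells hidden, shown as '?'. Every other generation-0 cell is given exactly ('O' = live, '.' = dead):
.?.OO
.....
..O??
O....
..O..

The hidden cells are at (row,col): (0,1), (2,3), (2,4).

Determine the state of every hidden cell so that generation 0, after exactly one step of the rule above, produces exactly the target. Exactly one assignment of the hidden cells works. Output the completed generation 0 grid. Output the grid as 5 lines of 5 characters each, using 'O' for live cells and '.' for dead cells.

Hidden generation-0 cells (in order): (0,1), (2,3), (2,4).
A hidden cell only influences target cells in its own 3x3 neighborhood. Try each of the 2^3 = 8 assignments, step the completed generation 0 forward once under B3/S23, and compare with the target:
  (0,1)=. (2,3)=. (2,4)=. -> step reproduces the target at every cell -> ACCEPT
  (0,1)=. (2,3)=. (2,4)=O -> step gives (1,3)='.' but target has 'O' -> reject
  (0,1)=. (2,3)=O (2,4)=. -> step gives (1,2)='O' but target has '.' -> reject
  (0,1)=. (2,3)=O (2,4)=O -> step gives (1,2)='O' but target has '.' -> reject
  (0,1)=O (2,3)=. (2,4)=. -> step gives (1,2)='O' but target has '.' -> reject
  (0,1)=O (2,3)=. (2,4)=O -> step gives (1,2)='O' but target has '.' -> reject
  (0,1)=O (2,3)=O (2,4)=. -> step gives (1,3)='.' but target has 'O' -> reject
  (0,1)=O (2,3)=O (2,4)=O -> step gives (1,3)='.' but target has 'O' -> reject
Unique solution: (0,1)=dead, (2,3)=dead, (2,4)=dead.
Check: live-neighbor counts of every cell in the completed generation 0:
00111
01232
12010
03220
12010
Applying B3/S23 to generation 0 with these counts gives:
.....
...O.
.....
.O...
.....
which matches the target exactly.

Answer: ...OO
.....
..O..
O....
..O..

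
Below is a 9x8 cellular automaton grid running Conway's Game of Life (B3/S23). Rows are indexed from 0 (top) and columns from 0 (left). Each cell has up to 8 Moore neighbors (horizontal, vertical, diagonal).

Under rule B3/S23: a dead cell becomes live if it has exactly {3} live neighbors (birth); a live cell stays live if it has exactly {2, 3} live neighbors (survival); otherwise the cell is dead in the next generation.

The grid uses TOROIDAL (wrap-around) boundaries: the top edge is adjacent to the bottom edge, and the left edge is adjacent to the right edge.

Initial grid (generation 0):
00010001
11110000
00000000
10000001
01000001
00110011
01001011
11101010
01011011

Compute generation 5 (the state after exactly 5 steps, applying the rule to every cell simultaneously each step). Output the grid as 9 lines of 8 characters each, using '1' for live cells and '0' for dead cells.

Simulating step by step:
Generation 0 (given above): 28 live cells
Generation 1: 21 live cells
00000011
11110000
00100001
10000001
01100000
01110100
00001000
00001000
01001010
Generation 2: 26 live cells
00010111
11110010
00110001
10100001
00010000
01011000
00101100
00011000
00000011
Generation 3: 24 live cells
01011100
11000100
00000010
11100001
11011000
00000100
00100100
00011010
00010001
Generation 4: 30 live cells
01010110
11100110
00100010
00110001
00011001
01110100
00010110
00111110
00000010
Generation 5: 22 live cells
(generation 5 grid is the final answer)

Answer: 11001000
10011000
10000110
00101011
11000010
00000100
01000000
00110001
00000001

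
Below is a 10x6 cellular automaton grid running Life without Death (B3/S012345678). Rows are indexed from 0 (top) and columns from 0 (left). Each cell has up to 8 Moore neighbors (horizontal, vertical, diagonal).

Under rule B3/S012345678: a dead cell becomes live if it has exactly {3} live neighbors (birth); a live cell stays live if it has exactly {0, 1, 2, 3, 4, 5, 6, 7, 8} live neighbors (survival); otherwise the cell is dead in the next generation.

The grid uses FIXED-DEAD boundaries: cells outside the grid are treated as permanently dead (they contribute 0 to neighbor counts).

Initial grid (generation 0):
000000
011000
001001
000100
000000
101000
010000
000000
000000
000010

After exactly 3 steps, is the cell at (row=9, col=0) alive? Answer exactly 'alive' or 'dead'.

Simulating step by step:
Generation 0 (given above): 9 live cells
Generation 1: 12 live cells
000000
011000
011101
000100
000000
111000
010000
000000
000000
000010
Generation 2: 19 live cells
000000
011100
011111
000110
011000
111000
111000
000000
000000
000010
Generation 3: 24 live cells
001000
011100
011111
000111
111000
111100
111000
010000
000000
000010

Cell (9,0) at generation 3: 0 -> dead

Answer: dead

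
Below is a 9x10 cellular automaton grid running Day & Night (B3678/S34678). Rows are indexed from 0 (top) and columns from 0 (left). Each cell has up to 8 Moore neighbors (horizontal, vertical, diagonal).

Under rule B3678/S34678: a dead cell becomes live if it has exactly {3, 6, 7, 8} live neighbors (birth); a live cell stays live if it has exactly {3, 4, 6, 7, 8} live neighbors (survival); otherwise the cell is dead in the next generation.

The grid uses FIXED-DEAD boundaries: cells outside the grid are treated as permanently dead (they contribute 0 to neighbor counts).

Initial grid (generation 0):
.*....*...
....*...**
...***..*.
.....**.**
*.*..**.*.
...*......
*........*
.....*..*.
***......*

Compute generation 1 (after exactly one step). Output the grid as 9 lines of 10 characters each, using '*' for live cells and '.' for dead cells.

Simulating step by step:
Generation 0 (given above): 27 live cells
Generation 1: 18 live cells
(generation 1 grid is the final answer)

Answer: ..........
...**..*..
....***.*.
...*..*.**
....***..*
.*........
..........
*........*
..........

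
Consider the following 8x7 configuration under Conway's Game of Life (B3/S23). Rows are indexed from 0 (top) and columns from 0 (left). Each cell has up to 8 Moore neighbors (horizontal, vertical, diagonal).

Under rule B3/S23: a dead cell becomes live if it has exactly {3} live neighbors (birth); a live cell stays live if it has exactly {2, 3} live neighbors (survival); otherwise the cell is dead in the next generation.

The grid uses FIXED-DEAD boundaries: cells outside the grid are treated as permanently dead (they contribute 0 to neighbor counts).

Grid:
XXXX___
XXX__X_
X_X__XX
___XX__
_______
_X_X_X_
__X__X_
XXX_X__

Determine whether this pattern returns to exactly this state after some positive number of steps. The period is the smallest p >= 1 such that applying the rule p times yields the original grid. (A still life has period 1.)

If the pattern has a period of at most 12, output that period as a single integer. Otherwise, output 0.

Answer: 0

Derivation:
Simulating and comparing each generation to the original:
Gen 0 (original, given above): 23 live cells
Gen 1: 21 live cells, differs from original
Gen 2: 17 live cells, differs from original
Gen 3: 19 live cells, differs from original
Gen 4: 11 live cells, differs from original
Gen 5: 10 live cells, differs from original
Gen 6: 7 live cells, differs from original
Gen 7: 9 live cells, differs from original
Gen 8: 9 live cells, differs from original
Gen 9: 8 live cells, differs from original
Gen 10: 8 live cells, differs from original
Gen 11: 9 live cells, differs from original
Gen 12: 8 live cells, differs from original
No period found within 12 steps.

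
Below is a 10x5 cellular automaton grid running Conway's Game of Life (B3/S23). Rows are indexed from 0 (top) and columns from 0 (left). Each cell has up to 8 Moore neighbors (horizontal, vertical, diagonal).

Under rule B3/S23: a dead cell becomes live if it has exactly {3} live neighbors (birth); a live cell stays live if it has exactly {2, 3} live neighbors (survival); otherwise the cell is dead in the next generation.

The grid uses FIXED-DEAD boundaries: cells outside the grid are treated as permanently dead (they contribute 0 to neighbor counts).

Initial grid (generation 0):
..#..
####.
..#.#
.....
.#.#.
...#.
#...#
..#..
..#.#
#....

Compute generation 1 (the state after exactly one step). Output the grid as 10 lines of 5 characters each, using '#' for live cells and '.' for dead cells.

Answer: ..##.
.....
..#..
..##.
..#..
..###
...#.
.#...
.#.#.
.....

Derivation:
Simulating step by step:
Generation 0 (given above): 16 live cells
Generation 1: 13 live cells
(generation 1 grid is the final answer)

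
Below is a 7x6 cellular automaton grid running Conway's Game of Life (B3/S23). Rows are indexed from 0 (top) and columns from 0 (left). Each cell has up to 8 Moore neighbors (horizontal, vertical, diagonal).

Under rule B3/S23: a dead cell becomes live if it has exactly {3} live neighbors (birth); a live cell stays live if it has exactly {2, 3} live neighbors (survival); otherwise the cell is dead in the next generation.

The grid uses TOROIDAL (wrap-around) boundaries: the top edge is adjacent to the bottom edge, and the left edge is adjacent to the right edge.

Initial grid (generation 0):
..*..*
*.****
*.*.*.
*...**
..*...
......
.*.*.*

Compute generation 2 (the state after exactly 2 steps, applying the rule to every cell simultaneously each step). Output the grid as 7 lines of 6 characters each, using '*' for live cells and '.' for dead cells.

Simulating step by step:
Generation 0 (given above): 17 live cells
Generation 1: 10 live cells
......
*.*...
..*...
*...*.
.....*
..*...
*.*.*.
Generation 2: 12 live cells
(generation 2 grid is the final answer)

Answer: ...*.*
.*....
...*.*
.....*
.....*
.*.*.*
.*.*..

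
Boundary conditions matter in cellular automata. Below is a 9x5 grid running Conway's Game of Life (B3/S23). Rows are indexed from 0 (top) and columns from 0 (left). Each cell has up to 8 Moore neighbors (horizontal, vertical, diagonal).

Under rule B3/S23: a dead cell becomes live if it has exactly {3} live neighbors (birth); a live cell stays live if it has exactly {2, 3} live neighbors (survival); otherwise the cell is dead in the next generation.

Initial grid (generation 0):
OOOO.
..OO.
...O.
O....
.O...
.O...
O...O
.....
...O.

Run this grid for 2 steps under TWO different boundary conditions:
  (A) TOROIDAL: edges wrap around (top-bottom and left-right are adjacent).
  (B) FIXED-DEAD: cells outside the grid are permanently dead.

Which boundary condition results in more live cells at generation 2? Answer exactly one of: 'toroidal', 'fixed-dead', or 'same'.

Under TOROIDAL boundary, generation 2:
O.O..
..OO.
...O.
OOOOO
OO...
.O...
O....
...OO
..OOO
Population = 19

Under FIXED-DEAD boundary, generation 2:
.....
....O
...O.
.OO..
OO...
OO...
.....
.....
.....
Population = 8

Comparison: toroidal=19, fixed-dead=8 -> toroidal

Answer: toroidal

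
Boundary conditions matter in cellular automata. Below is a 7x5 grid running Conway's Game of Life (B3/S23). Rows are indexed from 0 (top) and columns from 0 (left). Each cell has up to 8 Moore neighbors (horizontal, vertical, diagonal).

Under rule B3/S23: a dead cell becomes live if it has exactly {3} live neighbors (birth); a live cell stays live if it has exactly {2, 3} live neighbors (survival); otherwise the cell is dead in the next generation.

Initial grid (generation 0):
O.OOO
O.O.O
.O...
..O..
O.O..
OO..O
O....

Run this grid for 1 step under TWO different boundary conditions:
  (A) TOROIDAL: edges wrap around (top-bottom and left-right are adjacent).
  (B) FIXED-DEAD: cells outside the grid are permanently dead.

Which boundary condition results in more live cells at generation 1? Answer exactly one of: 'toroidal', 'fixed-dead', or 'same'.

Under TOROIDAL boundary, generation 1:
..O..
..O..
OOOO.
..O..
O.OOO
....O
..O..
Population = 13

Under FIXED-DEAD boundary, generation 1:
..O.O
O.O.O
.OOO.
..O..
O.OO.
O....
OO...
Population = 15

Comparison: toroidal=13, fixed-dead=15 -> fixed-dead

Answer: fixed-dead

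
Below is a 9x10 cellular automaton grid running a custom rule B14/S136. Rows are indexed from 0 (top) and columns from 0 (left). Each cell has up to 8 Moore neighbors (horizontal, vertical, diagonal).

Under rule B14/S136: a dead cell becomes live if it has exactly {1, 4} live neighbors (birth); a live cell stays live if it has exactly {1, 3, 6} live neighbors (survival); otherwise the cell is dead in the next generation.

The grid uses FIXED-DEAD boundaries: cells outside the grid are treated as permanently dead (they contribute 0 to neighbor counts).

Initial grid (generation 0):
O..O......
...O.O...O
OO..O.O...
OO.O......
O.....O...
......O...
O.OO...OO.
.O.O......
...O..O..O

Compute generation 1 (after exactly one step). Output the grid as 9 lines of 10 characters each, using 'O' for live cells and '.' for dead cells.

Answer: .O.O.OO.OO
....O..OO.
OOO.O.OOOO
...O......
...OO.O...
....O..O.O
O.O..O..OO
...O.O....
OO.O.O.OO.

Derivation:
Simulating step by step:
Generation 0 (given above): 25 live cells
Generation 1: 37 live cells
(generation 1 grid is the final answer)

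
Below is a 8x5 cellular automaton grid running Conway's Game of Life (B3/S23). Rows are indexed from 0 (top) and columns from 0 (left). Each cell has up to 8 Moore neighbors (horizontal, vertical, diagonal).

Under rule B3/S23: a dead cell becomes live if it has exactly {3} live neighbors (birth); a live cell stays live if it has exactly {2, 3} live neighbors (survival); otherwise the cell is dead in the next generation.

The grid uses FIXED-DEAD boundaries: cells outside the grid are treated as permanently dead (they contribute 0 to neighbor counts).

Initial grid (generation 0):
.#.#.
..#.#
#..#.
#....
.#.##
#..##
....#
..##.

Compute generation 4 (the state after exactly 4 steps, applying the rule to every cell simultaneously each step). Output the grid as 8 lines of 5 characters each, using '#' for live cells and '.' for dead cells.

Answer: .#.#.
.#.#.
.....
.....
.....
.....
.....
.....

Derivation:
Simulating step by step:
Generation 0 (given above): 16 live cells
Generation 1: 21 live cells
..##.
.##.#
.#.#.
#####
#####
..#..
..#.#
...#.
Generation 2: 10 live cells
.###.
.#..#
.....
.....
#...#
....#
..#..
...#.
Generation 3: 7 live cells
.###.
.#.#.
.....
.....
.....
...#.
...#.
.....
Generation 4: 4 live cells
(generation 4 grid is the final answer)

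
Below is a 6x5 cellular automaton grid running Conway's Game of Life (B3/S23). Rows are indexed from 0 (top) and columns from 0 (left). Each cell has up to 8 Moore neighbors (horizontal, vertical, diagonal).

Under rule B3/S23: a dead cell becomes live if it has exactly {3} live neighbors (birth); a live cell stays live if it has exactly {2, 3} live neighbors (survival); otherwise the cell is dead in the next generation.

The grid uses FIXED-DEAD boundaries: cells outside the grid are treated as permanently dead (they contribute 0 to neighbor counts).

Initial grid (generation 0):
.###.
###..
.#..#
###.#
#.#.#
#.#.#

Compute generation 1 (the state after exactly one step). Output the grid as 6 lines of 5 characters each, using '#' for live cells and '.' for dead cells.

Simulating step by step:
Generation 0 (given above): 18 live cells
Generation 1: 9 live cells
(generation 1 grid is the final answer)

Answer: #..#.
#....
.....
#.#.#
#.#.#
.....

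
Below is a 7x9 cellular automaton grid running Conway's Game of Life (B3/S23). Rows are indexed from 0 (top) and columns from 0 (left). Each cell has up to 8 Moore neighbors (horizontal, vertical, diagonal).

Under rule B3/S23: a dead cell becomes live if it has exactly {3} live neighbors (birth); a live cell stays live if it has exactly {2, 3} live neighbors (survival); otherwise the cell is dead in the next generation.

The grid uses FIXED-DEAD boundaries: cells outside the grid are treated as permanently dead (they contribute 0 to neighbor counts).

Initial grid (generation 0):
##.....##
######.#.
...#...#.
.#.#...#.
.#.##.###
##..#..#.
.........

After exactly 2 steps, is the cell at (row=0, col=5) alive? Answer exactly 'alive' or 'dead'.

Answer: alive

Derivation:
Simulating step by step:
Generation 0 (given above): 26 live cells
Generation 1: 29 live cells
#..##.###
#..##..#.
#......##
...#.....
.#.####.#
#########
.........
Generation 2: 33 live cells
...######
##.###...
...##..##
..##.##.#
##......#
##......#
.#######.

Cell (0,5) at generation 2: 1 -> alive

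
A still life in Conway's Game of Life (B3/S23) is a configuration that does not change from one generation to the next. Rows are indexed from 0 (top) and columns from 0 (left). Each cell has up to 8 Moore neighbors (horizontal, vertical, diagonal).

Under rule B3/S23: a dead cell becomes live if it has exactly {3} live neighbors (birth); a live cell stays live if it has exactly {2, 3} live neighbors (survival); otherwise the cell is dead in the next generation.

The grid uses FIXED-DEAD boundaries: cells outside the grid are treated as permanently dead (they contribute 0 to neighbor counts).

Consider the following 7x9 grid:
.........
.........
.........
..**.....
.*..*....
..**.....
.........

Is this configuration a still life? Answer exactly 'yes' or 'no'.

Compute generation 1 and compare to generation 0 (given above):
Generation 1:
.........
.........
.........
..**.....
.*..*....
..**.....
.........
The grids are IDENTICAL -> still life.

Answer: yes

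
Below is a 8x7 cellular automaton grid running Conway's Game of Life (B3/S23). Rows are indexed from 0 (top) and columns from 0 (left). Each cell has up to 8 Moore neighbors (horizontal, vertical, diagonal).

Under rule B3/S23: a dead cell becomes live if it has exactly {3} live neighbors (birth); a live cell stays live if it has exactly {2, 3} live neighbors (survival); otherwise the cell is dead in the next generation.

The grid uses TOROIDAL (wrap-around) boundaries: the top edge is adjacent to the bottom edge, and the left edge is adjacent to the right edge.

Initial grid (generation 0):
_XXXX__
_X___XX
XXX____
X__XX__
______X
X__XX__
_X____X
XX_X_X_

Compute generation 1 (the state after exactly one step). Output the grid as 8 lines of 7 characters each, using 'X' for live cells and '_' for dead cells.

Simulating step by step:
Generation 0 (given above): 23 live cells
Generation 1: 25 live cells
(generation 1 grid is the final answer)

Answer: ___X___
____XXX
__XXXX_
X_XX__X
X____XX
X____XX
_X_X_XX
___X_XX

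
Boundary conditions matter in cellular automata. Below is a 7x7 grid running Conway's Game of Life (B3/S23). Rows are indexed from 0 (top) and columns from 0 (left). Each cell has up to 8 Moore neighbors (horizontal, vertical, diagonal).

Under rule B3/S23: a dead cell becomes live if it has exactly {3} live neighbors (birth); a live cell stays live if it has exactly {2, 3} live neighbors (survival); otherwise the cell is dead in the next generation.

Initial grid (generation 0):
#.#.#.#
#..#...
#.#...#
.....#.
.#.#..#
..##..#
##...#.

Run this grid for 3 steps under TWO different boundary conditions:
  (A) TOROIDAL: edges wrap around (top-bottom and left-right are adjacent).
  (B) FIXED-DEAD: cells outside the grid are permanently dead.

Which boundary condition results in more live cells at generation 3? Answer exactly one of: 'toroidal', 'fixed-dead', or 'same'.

Under TOROIDAL boundary, generation 3:
.#....#
##.#...
####.#.
..##.#.
###....
#......
.#.....
Population = 18

Under FIXED-DEAD boundary, generation 3:
..###..
##.....
#.....#
##.#..#
##.....
##.###.
.#####.
Population = 23

Comparison: toroidal=18, fixed-dead=23 -> fixed-dead

Answer: fixed-dead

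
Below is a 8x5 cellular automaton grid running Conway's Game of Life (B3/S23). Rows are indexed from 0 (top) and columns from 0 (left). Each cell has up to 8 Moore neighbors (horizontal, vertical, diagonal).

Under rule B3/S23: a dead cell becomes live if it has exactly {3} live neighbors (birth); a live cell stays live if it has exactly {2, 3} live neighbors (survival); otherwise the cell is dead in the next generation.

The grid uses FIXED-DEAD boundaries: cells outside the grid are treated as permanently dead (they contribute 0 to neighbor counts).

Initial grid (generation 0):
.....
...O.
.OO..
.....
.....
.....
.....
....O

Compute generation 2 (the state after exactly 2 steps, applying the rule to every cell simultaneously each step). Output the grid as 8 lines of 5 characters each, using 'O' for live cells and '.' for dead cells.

Answer: .....
.....
.....
.....
.....
.....
.....
.....

Derivation:
Simulating step by step:
Generation 0 (given above): 4 live cells
Generation 1: 2 live cells
.....
..O..
..O..
.....
.....
.....
.....
.....
Generation 2: 0 live cells
(generation 2 grid is the final answer)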